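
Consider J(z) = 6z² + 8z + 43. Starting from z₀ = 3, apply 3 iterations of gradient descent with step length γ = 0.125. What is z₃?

-1.125

J′(z) = 12z + 8
Step 1: J′(3) = 44; z₁ = 3 − 0.125·44 = -2.5
Step 2: J′(-2.5) = -22; z₂ = -2.5 − 0.125·(-22) = 0.25
Step 3: J′(0.25) = 11; z₃ = 0.25 − 0.125·11 = -1.125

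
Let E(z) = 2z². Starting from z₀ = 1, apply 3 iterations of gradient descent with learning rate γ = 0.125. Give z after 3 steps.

E′(z) = 4z
z₁ = 1 − 0.125·4 = 0.5
z₂ = 0.5 − 0.125·2 = 0.25
z₃ = 0.25 − 0.125·1 = 0.125

0.125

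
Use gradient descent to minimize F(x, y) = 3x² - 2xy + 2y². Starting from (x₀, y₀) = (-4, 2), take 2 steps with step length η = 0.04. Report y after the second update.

0.912

∇F = (6x - 2y, -2x + 4y)
Step 1: at (-4, 2), ∇F = (-28, 16) → (-4, 2) − 0.04·(-28, 16) = (-2.88, 1.36)
Step 2: at (-2.88, 1.36), ∇F = (-20, 11.2) → (-2.88, 1.36) − 0.04·(-20, 11.2) = (-2.08, 0.912)
y = 0.912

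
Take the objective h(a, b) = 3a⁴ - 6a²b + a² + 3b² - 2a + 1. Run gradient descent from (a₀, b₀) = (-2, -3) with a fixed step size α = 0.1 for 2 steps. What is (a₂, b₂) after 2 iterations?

(-4348.0208, 142.776)

∇h = (12a³ - 12ab + 2a - 2, -6a² + 6b)
Step 1: at (-2, -3), ∇h = (-174, -42) → (-2, -3) − 0.1·(-174, -42) = (15.4, 1.2)
Step 2: at (15.4, 1.2), ∇h = (43634.208, -1415.76) → (15.4, 1.2) − 0.1·(43634.208, -1415.76) = (-4348.0208, 142.776)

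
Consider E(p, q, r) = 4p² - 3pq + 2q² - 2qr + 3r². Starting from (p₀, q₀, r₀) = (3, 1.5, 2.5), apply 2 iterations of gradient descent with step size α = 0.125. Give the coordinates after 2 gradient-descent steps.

(0.9375, 1.7109375, 0.875)

∇E = (8p - 3q, -3p + 4q - 2r, -2q + 6r)
(p₁, q₁, r₁) = (3, 1.5, 2.5) − 0.125·(19.5, -8, 12) = (0.5625, 2.5, 1)
(p₂, q₂, r₂) = (0.5625, 2.5, 1) − 0.125·(-3, 6.3125, 1) = (0.9375, 1.7109375, 0.875)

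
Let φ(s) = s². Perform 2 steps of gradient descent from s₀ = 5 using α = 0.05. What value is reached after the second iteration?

φ′(s) = 2s
Step 1: φ′(5) = 10; s₁ = 5 − 0.05·10 = 4.5
Step 2: φ′(4.5) = 9; s₂ = 4.5 − 0.05·9 = 4.05

4.05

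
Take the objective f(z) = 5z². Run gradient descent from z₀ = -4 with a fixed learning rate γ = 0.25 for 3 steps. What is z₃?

13.5

f′(z) = 10z
z₁ = -4 − 0.25·(-40) = 6
z₂ = 6 − 0.25·60 = -9
z₃ = -9 − 0.25·(-90) = 13.5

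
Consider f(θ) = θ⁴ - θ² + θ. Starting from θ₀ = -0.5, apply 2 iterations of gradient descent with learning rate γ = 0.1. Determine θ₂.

-0.77015

f′(θ) = 4θ³ - 2θ + 1
θ₁ = -0.5 − 0.1·1.5 = -0.65
θ₂ = -0.65 − 0.1·1.2015 = -0.77015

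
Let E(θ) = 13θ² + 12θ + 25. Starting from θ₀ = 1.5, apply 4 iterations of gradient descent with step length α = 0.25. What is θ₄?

1794.46875

E′(θ) = 26θ + 12
Step 1: E′(1.5) = 51; θ₁ = 1.5 − 0.25·51 = -11.25
Step 2: E′(-11.25) = -280.5; θ₂ = -11.25 − 0.25·(-280.5) = 58.875
Step 3: E′(58.875) = 1542.75; θ₃ = 58.875 − 0.25·1542.75 = -326.8125
Step 4: E′(-326.8125) = -8485.125; θ₄ = -326.8125 − 0.25·(-8485.125) = 1794.46875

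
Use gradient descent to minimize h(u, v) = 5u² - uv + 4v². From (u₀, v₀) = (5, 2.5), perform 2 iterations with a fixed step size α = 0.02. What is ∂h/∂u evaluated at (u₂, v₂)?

∇h = (10u - v, -u + 8v)
(u₁, v₁) = (5, 2.5) − 0.02·(47.5, 15) = (4.05, 2.2)
(u₂, v₂) = (4.05, 2.2) − 0.02·(38.3, 13.55) = (3.284, 1.929)
∂h/∂u at (3.284, 1.929) = 30.911

30.911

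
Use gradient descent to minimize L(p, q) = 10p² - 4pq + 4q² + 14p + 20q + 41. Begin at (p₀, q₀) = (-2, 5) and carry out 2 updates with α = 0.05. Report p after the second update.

-0.38

∇L = (20p - 4q + 14, -4p + 8q + 20)
Step 1: at (-2, 5), ∇L = (-46, 68) → (-2, 5) − 0.05·(-46, 68) = (0.3, 1.6)
Step 2: at (0.3, 1.6), ∇L = (13.6, 31.6) → (0.3, 1.6) − 0.05·(13.6, 31.6) = (-0.38, 0.02)
p = -0.38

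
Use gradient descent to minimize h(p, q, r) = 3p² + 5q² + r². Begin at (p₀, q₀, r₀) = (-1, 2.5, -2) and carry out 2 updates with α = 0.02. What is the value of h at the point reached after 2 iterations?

∇h = (6p, 10q, 2r)
(p₁, q₁, r₁) = (-1, 2.5, -2) − 0.02·(-6, 25, -4) = (-0.88, 2, -1.92)
(p₂, q₂, r₂) = (-0.88, 2, -1.92) − 0.02·(-5.28, 20, -3.84) = (-0.7744, 1.6, -1.8432)
h(-0.7744, 1.6, -1.8432) = 17.99647232

17.99647232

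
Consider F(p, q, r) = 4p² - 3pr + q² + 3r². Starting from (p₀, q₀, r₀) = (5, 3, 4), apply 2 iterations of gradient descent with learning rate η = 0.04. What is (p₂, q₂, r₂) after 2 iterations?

(3.0752, 2.5392, 3.232)

∇F = (8p - 3r, 2q, -3p + 6r)
Step 1: at (5, 3, 4), ∇F = (28, 6, 9) → (5, 3, 4) − 0.04·(28, 6, 9) = (3.88, 2.76, 3.64)
Step 2: at (3.88, 2.76, 3.64), ∇F = (20.12, 5.52, 10.2) → (3.88, 2.76, 3.64) − 0.04·(20.12, 5.52, 10.2) = (3.0752, 2.5392, 3.232)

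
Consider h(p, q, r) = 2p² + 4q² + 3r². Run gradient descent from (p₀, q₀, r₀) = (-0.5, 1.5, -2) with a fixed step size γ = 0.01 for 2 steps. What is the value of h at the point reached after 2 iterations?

∇h = (4p, 8q, 6r)
Step 1: at (-0.5, 1.5, -2), ∇h = (-2, 12, -12) → (-0.5, 1.5, -2) − 0.01·(-2, 12, -12) = (-0.48, 1.38, -1.88)
Step 2: at (-0.48, 1.38, -1.88), ∇h = (-1.92, 11.04, -11.28) → (-0.48, 1.38, -1.88) − 0.01·(-1.92, 11.04, -11.28) = (-0.4608, 1.2696, -1.7672)
h(-0.4608, 1.2696, -1.7672) = 16.24119744

16.24119744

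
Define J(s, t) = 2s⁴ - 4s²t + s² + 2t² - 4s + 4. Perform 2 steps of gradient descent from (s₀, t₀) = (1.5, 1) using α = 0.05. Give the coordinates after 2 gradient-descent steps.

∇J = (8s³ - 8st + 2s - 4, -4s² + 4t)
(s₁, t₁) = (1.5, 1) − 0.05·(14, -5) = (0.8, 1.25)
(s₂, t₂) = (0.8, 1.25) − 0.05·(-6.304, 2.44) = (1.1152, 1.128)

(1.1152, 1.128)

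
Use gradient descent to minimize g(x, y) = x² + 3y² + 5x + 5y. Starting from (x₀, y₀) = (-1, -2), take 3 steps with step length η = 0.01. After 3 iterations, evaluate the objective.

∇g = (2x + 5, 6y + 5)
(x₁, y₁) = (-1, -2) − 0.01·(3, -7) = (-1.03, -1.93)
(x₂, y₂) = (-1.03, -1.93) − 0.01·(2.94, -6.58) = (-1.0594, -1.8642)
(x₃, y₃) = (-1.0594, -1.8642) − 0.01·(2.8812, -6.1852) = (-1.088212, -1.802348)
g(-1.088212, -1.802348) = -3.523219703744

-3.523219703744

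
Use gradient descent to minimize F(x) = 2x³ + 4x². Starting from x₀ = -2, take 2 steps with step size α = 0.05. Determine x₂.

-3.168

F′(x) = 6x² + 8x
Step 1: F′(-2) = 8; x₁ = -2 − 0.05·8 = -2.4
Step 2: F′(-2.4) = 15.36; x₂ = -2.4 − 0.05·15.36 = -3.168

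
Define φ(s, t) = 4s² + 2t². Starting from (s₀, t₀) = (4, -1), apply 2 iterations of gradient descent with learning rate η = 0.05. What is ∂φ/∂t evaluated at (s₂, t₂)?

-2.56

∇φ = (8s, 4t)
(s₁, t₁) = (4, -1) − 0.05·(32, -4) = (2.4, -0.8)
(s₂, t₂) = (2.4, -0.8) − 0.05·(19.2, -3.2) = (1.44, -0.64)
∂φ/∂t at (1.44, -0.64) = -2.56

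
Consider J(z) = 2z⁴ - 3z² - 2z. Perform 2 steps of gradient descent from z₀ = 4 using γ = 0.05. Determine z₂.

3319.8808

J′(z) = 8z³ - 6z - 2
Step 1: J′(4) = 486; z₁ = 4 − 0.05·486 = -20.3
Step 2: J′(-20.3) = -66803.616; z₂ = -20.3 − 0.05·(-66803.616) = 3319.8808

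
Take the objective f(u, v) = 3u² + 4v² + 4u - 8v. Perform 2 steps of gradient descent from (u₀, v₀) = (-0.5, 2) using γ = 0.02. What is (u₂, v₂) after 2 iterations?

∇f = (6u + 4, 8v - 8)
Step 1: at (-0.5, 2), ∇f = (1, 8) → (-0.5, 2) − 0.02·(1, 8) = (-0.52, 1.84)
Step 2: at (-0.52, 1.84), ∇f = (0.88, 6.72) → (-0.52, 1.84) − 0.02·(0.88, 6.72) = (-0.5376, 1.7056)

(-0.5376, 1.7056)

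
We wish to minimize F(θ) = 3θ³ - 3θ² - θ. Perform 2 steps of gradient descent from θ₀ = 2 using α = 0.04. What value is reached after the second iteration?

F′(θ) = 9θ² - 6θ - 1
Step 1: F′(2) = 23; θ₁ = 2 − 0.04·23 = 1.08
Step 2: F′(1.08) = 3.0176; θ₂ = 1.08 − 0.04·3.0176 = 0.959296

0.959296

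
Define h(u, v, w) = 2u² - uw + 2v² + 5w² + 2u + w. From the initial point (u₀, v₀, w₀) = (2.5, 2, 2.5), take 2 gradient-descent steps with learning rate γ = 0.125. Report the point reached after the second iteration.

∇h = (4u - w + 2, 4v, -u + 10w + 1)
Step 1: at (2.5, 2, 2.5), ∇h = (9.5, 8, 23.5) → (2.5, 2, 2.5) − 0.125·(9.5, 8, 23.5) = (1.3125, 1, -0.4375)
Step 2: at (1.3125, 1, -0.4375), ∇h = (7.6875, 4, -4.6875) → (1.3125, 1, -0.4375) − 0.125·(7.6875, 4, -4.6875) = (0.3515625, 0.5, 0.1484375)

(0.3515625, 0.5, 0.1484375)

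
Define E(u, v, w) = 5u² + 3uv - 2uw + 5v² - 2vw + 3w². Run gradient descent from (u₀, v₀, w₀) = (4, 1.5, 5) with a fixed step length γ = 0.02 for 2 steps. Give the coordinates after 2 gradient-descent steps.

(2.7632, 0.9142, 4.2444)

∇E = (10u + 3v - 2w, 3u + 10v - 2w, -2u - 2v + 6w)
Step 1: at (4, 1.5, 5), ∇E = (34.5, 17, 19) → (4, 1.5, 5) − 0.02·(34.5, 17, 19) = (3.31, 1.16, 4.62)
Step 2: at (3.31, 1.16, 4.62), ∇E = (27.34, 12.29, 18.78) → (3.31, 1.16, 4.62) − 0.02·(27.34, 12.29, 18.78) = (2.7632, 0.9142, 4.2444)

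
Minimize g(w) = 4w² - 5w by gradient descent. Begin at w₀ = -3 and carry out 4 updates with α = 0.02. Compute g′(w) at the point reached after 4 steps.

g′(w) = 8w - 5
w₁ = -3 − 0.02·(-29) = -2.42
w₂ = -2.42 − 0.02·(-24.36) = -1.9328
w₃ = -1.9328 − 0.02·(-20.4624) = -1.523552
w₄ = -1.523552 − 0.02·(-17.188416) = -1.17978368
g′(w) at (-1.17978368) = -14.43826944

-14.43826944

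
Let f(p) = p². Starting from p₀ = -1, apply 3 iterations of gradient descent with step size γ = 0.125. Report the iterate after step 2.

-0.5625

f′(p) = 2p
Step 1: f′(-1) = -2; p₁ = -1 − 0.125·(-2) = -0.75
Step 2: f′(-0.75) = -1.5; p₂ = -0.75 − 0.125·(-1.5) = -0.5625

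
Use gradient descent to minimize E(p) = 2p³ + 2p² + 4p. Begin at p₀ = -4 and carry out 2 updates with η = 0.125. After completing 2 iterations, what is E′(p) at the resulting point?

163559.6484375

E′(p) = 6p² + 4p + 4
p₁ = -4 − 0.125·84 = -14.5
p₂ = -14.5 − 0.125·1207.5 = -165.4375
E′(p) at (-165.4375) = 163559.6484375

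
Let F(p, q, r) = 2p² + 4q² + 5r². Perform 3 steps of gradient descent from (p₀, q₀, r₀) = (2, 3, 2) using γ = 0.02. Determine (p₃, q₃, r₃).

∇F = (4p, 8q, 10r)
Step 1: at (2, 3, 2), ∇F = (8, 24, 20) → (2, 3, 2) − 0.02·(8, 24, 20) = (1.84, 2.52, 1.6)
Step 2: at (1.84, 2.52, 1.6), ∇F = (7.36, 20.16, 16) → (1.84, 2.52, 1.6) − 0.02·(7.36, 20.16, 16) = (1.6928, 2.1168, 1.28)
Step 3: at (1.6928, 2.1168, 1.28), ∇F = (6.7712, 16.9344, 12.8) → (1.6928, 2.1168, 1.28) − 0.02·(6.7712, 16.9344, 12.8) = (1.557376, 1.778112, 1.024)

(1.557376, 1.778112, 1.024)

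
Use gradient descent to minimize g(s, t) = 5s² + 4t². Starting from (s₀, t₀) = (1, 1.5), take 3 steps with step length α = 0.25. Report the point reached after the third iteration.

(-3.375, -1.5)

∇g = (10s, 8t)
(s₁, t₁) = (1, 1.5) − 0.25·(10, 12) = (-1.5, -1.5)
(s₂, t₂) = (-1.5, -1.5) − 0.25·(-15, -12) = (2.25, 1.5)
(s₃, t₃) = (2.25, 1.5) − 0.25·(22.5, 12) = (-3.375, -1.5)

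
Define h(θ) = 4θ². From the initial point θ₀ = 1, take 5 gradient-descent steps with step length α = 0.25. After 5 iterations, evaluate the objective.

4

h′(θ) = 8θ
θ₁ = 1 − 0.25·8 = -1
θ₂ = -1 − 0.25·(-8) = 1
θ₃ = 1 − 0.25·8 = -1
θ₄ = -1 − 0.25·(-8) = 1
θ₅ = 1 − 0.25·8 = -1
h(-1) = 4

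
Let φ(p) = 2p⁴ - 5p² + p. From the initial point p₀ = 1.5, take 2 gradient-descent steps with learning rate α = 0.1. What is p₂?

0.2936

φ′(p) = 8p³ - 10p + 1
p₁ = 1.5 − 0.1·13 = 0.2
p₂ = 0.2 − 0.1·(-0.936) = 0.2936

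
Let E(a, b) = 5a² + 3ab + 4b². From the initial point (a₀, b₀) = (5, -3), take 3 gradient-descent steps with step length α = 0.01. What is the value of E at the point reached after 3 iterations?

73.195088261634

∇E = (10a + 3b, 3a + 8b)
Step 1: at (5, -3), ∇E = (41, -9) → (5, -3) − 0.01·(41, -9) = (4.59, -2.91)
Step 2: at (4.59, -2.91), ∇E = (37.17, -9.51) → (4.59, -2.91) − 0.01·(37.17, -9.51) = (4.2183, -2.8149)
Step 3: at (4.2183, -2.8149), ∇E = (33.7383, -9.8643) → (4.2183, -2.8149) − 0.01·(33.7383, -9.8643) = (3.880917, -2.716257)
E(3.880917, -2.716257) = 73.195088261634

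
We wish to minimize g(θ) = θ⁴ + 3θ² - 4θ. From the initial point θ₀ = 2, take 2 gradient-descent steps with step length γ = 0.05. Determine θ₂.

0.2

g′(θ) = 4θ³ + 6θ - 4
Step 1: g′(2) = 40; θ₁ = 2 − 0.05·40 = 0
Step 2: g′(0) = -4; θ₂ = 0 − 0.05·(-4) = 0.2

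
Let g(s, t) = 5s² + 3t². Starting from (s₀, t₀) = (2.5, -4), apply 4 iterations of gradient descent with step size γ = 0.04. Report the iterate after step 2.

(0.9, -2.3104)

∇g = (10s, 6t)
Step 1: at (2.5, -4), ∇g = (25, -24) → (2.5, -4) − 0.04·(25, -24) = (1.5, -3.04)
Step 2: at (1.5, -3.04), ∇g = (15, -18.24) → (1.5, -3.04) − 0.04·(15, -18.24) = (0.9, -2.3104)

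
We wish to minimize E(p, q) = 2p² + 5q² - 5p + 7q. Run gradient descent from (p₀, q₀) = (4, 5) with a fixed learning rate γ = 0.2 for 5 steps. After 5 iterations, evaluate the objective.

∇E = (4p - 5, 10q + 7)
Step 1: at (4, 5), ∇E = (11, 57) → (4, 5) − 0.2·(11, 57) = (1.8, -6.4)
Step 2: at (1.8, -6.4), ∇E = (2.2, -57) → (1.8, -6.4) − 0.2·(2.2, -57) = (1.36, 5)
Step 3: at (1.36, 5), ∇E = (0.44, 57) → (1.36, 5) − 0.2·(0.44, 57) = (1.272, -6.4)
Step 4: at (1.272, -6.4), ∇E = (0.088, -57) → (1.272, -6.4) − 0.2·(0.088, -57) = (1.2544, 5)
Step 5: at (1.2544, 5), ∇E = (0.0176, 57) → (1.2544, 5) − 0.2·(0.0176, 57) = (1.25088, -6.4)
E(1.25088, -6.4) = 156.8750015488

156.8750015488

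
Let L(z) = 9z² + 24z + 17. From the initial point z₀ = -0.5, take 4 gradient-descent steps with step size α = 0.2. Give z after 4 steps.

L′(z) = 18z + 24
z₁ = -0.5 − 0.2·15 = -3.5
z₂ = -3.5 − 0.2·(-39) = 4.3
z₃ = 4.3 − 0.2·101.4 = -15.98
z₄ = -15.98 − 0.2·(-263.64) = 36.748

36.748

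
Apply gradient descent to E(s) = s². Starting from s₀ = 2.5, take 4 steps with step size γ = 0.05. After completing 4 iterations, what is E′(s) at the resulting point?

E′(s) = 2s
s₁ = 2.5 − 0.05·5 = 2.25
s₂ = 2.25 − 0.05·4.5 = 2.025
s₃ = 2.025 − 0.05·4.05 = 1.8225
s₄ = 1.8225 − 0.05·3.645 = 1.64025
E′(s) at (1.64025) = 3.2805

3.2805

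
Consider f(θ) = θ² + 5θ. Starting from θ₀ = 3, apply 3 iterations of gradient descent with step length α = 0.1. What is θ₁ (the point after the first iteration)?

1.9

f′(θ) = 2θ + 5
Step 1: f′(3) = 11; θ₁ = 3 − 0.1·11 = 1.9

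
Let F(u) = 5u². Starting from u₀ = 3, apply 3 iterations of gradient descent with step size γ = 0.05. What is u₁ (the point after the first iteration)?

1.5

F′(u) = 10u
Step 1: F′(3) = 30; u₁ = 3 − 0.05·30 = 1.5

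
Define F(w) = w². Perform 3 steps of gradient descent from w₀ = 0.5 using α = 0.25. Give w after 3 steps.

0.0625

F′(w) = 2w
w₁ = 0.5 − 0.25·1 = 0.25
w₂ = 0.25 − 0.25·0.5 = 0.125
w₃ = 0.125 − 0.25·0.25 = 0.0625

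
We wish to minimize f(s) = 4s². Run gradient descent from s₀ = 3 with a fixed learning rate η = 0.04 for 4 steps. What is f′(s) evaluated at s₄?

5.13153024

f′(s) = 8s
Step 1: f′(3) = 24; s₁ = 3 − 0.04·24 = 2.04
Step 2: f′(2.04) = 16.32; s₂ = 2.04 − 0.04·16.32 = 1.3872
Step 3: f′(1.3872) = 11.0976; s₃ = 1.3872 − 0.04·11.0976 = 0.943296
Step 4: f′(0.943296) = 7.546368; s₄ = 0.943296 − 0.04·7.546368 = 0.64144128
f′(s) at (0.64144128) = 5.13153024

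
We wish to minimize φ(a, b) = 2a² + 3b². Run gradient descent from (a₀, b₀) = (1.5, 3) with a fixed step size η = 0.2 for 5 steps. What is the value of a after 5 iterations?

∇φ = (4a, 6b)
(a₁, b₁) = (1.5, 3) − 0.2·(6, 18) = (0.3, -0.6)
(a₂, b₂) = (0.3, -0.6) − 0.2·(1.2, -3.6) = (0.06, 0.12)
(a₃, b₃) = (0.06, 0.12) − 0.2·(0.24, 0.72) = (0.012, -0.024)
(a₄, b₄) = (0.012, -0.024) − 0.2·(0.048, -0.144) = (0.0024, 0.0048)
(a₅, b₅) = (0.0024, 0.0048) − 0.2·(0.0096, 0.0288) = (0.00048, -0.00096)
a = 0.00048

0.00048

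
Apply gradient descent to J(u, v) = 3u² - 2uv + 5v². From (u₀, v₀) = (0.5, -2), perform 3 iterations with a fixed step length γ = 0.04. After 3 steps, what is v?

∇J = (6u - 2v, -2u + 10v)
Step 1: at (0.5, -2), ∇J = (7, -21) → (0.5, -2) − 0.04·(7, -21) = (0.22, -1.16)
Step 2: at (0.22, -1.16), ∇J = (3.64, -12.04) → (0.22, -1.16) − 0.04·(3.64, -12.04) = (0.0744, -0.6784)
Step 3: at (0.0744, -0.6784), ∇J = (1.8032, -6.9328) → (0.0744, -0.6784) − 0.04·(1.8032, -6.9328) = (0.002272, -0.401088)
v = -0.401088

-0.401088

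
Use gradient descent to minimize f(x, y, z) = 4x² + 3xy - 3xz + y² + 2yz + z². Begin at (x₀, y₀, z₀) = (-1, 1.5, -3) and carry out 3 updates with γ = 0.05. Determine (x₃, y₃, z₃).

∇f = (8x + 3y - 3z, 3x + 2y + 2z, -3x + 2y + 2z)
(x₁, y₁, z₁) = (-1, 1.5, -3) − 0.05·(5.5, -6, 0) = (-1.275, 1.8, -3)
(x₂, y₂, z₂) = (-1.275, 1.8, -3) − 0.05·(4.2, -6.225, 1.425) = (-1.485, 2.11125, -3.07125)
(x₃, y₃, z₃) = (-1.485, 2.11125, -3.07125) − 0.05·(3.6675, -6.375, 2.535) = (-1.668375, 2.43, -3.198)

(-1.668375, 2.43, -3.198)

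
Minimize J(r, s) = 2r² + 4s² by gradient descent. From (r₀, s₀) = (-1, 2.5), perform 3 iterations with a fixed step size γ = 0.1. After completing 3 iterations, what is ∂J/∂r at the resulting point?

∇J = (4r, 8s)
(r₁, s₁) = (-1, 2.5) − 0.1·(-4, 20) = (-0.6, 0.5)
(r₂, s₂) = (-0.6, 0.5) − 0.1·(-2.4, 4) = (-0.36, 0.1)
(r₃, s₃) = (-0.36, 0.1) − 0.1·(-1.44, 0.8) = (-0.216, 0.02)
∂J/∂r at (-0.216, 0.02) = -0.864

-0.864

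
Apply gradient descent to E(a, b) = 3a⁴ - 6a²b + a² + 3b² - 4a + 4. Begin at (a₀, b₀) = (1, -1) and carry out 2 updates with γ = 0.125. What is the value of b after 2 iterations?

2.421875

∇E = (12a³ - 12ab + 2a - 4, -6a² + 6b)
Step 1: at (1, -1), ∇E = (22, -12) → (1, -1) − 0.125·(22, -12) = (-1.75, 0.5)
Step 2: at (-1.75, 0.5), ∇E = (-61.3125, -15.375) → (-1.75, 0.5) − 0.125·(-61.3125, -15.375) = (5.9140625, 2.421875)
b = 2.421875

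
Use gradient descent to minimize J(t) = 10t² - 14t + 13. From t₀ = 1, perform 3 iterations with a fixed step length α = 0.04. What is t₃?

0.7024

J′(t) = 20t - 14
Step 1: J′(1) = 6; t₁ = 1 − 0.04·6 = 0.76
Step 2: J′(0.76) = 1.2; t₂ = 0.76 − 0.04·1.2 = 0.712
Step 3: J′(0.712) = 0.24; t₃ = 0.712 − 0.04·0.24 = 0.7024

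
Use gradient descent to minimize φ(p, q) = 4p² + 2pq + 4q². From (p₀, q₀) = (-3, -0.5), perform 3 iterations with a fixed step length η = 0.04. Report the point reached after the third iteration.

∇φ = (8p + 2q, 2p + 8q)
(p₁, q₁) = (-3, -0.5) − 0.04·(-25, -10) = (-2, -0.1)
(p₂, q₂) = (-2, -0.1) − 0.04·(-16.2, -4.8) = (-1.352, 0.092)
(p₃, q₃) = (-1.352, 0.092) − 0.04·(-10.632, -1.968) = (-0.92672, 0.17072)

(-0.92672, 0.17072)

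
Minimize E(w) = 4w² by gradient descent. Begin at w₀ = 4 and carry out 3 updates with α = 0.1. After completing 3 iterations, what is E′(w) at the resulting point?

0.256

E′(w) = 8w
w₁ = 4 − 0.1·32 = 0.8
w₂ = 0.8 − 0.1·6.4 = 0.16
w₃ = 0.16 − 0.1·1.28 = 0.032
E′(w) at (0.032) = 0.256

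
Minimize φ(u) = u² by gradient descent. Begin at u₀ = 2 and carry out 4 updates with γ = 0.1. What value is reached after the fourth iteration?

0.8192

φ′(u) = 2u
Step 1: φ′(2) = 4; u₁ = 2 − 0.1·4 = 1.6
Step 2: φ′(1.6) = 3.2; u₂ = 1.6 − 0.1·3.2 = 1.28
Step 3: φ′(1.28) = 2.56; u₃ = 1.28 − 0.1·2.56 = 1.024
Step 4: φ′(1.024) = 2.048; u₄ = 1.024 − 0.1·2.048 = 0.8192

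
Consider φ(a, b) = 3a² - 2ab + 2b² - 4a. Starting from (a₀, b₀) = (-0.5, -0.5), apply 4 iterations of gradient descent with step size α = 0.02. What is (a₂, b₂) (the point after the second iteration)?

(-0.2736, -0.4568)

∇φ = (6a - 2b - 4, -2a + 4b)
Step 1: at (-0.5, -0.5), ∇φ = (-6, -1) → (-0.5, -0.5) − 0.02·(-6, -1) = (-0.38, -0.48)
Step 2: at (-0.38, -0.48), ∇φ = (-5.32, -1.16) → (-0.38, -0.48) − 0.02·(-5.32, -1.16) = (-0.2736, -0.4568)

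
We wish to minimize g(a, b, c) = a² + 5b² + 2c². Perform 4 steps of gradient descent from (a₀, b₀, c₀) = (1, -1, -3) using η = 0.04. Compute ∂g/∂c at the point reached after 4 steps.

∇g = (2a, 10b, 4c)
Step 1: at (1, -1, -3), ∇g = (2, -10, -12) → (1, -1, -3) − 0.04·(2, -10, -12) = (0.92, -0.6, -2.52)
Step 2: at (0.92, -0.6, -2.52), ∇g = (1.84, -6, -10.08) → (0.92, -0.6, -2.52) − 0.04·(1.84, -6, -10.08) = (0.8464, -0.36, -2.1168)
Step 3: at (0.8464, -0.36, -2.1168), ∇g = (1.6928, -3.6, -8.4672) → (0.8464, -0.36, -2.1168) − 0.04·(1.6928, -3.6, -8.4672) = (0.778688, -0.216, -1.778112)
Step 4: at (0.778688, -0.216, -1.778112), ∇g = (1.557376, -2.16, -7.112448) → (0.778688, -0.216, -1.778112) − 0.04·(1.557376, -2.16, -7.112448) = (0.71639296, -0.1296, -1.49361408)
∂g/∂c at (0.71639296, -0.1296, -1.49361408) = -5.97445632

-5.97445632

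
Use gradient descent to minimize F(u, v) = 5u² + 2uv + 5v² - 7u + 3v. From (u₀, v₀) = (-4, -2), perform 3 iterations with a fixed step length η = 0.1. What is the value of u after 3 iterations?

∇F = (10u + 2v - 7, 2u + 10v + 3)
(u₁, v₁) = (-4, -2) − 0.1·(-51, -25) = (1.1, 0.5)
(u₂, v₂) = (1.1, 0.5) − 0.1·(5, 10.2) = (0.6, -0.52)
(u₃, v₃) = (0.6, -0.52) − 0.1·(-2.04, -1) = (0.804, -0.42)
u = 0.804

0.804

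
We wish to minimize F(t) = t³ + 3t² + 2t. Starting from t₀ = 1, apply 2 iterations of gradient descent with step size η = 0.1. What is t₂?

F′(t) = 3t² + 6t + 2
Step 1: F′(1) = 11; t₁ = 1 − 0.1·11 = -0.1
Step 2: F′(-0.1) = 1.43; t₂ = -0.1 − 0.1·1.43 = -0.243

-0.243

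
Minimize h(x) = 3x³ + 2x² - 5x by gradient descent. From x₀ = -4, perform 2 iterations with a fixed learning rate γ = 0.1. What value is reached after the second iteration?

-248.401

h′(x) = 9x² + 4x - 5
x₁ = -4 − 0.1·123 = -16.3
x₂ = -16.3 − 0.1·2321.01 = -248.401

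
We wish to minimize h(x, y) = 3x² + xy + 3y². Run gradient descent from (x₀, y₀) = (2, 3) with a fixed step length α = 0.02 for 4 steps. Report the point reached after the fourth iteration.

∇h = (6x + y, x + 6y)
(x₁, y₁) = (2, 3) − 0.02·(15, 20) = (1.7, 2.6)
(x₂, y₂) = (1.7, 2.6) − 0.02·(12.8, 17.3) = (1.444, 2.254)
(x₃, y₃) = (1.444, 2.254) − 0.02·(10.918, 14.968) = (1.22564, 1.95464)
(x₄, y₄) = (1.22564, 1.95464) − 0.02·(9.30848, 12.95348) = (1.0394704, 1.6955704)

(1.0394704, 1.6955704)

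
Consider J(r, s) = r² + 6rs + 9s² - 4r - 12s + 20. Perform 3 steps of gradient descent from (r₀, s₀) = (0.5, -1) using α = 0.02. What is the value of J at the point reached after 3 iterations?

16.944784

∇J = (2r + 6s - 4, 6r + 18s - 12)
Step 1: at (0.5, -1), ∇J = (-9, -27) → (0.5, -1) − 0.02·(-9, -27) = (0.68, -0.46)
Step 2: at (0.68, -0.46), ∇J = (-5.4, -16.2) → (0.68, -0.46) − 0.02·(-5.4, -16.2) = (0.788, -0.136)
Step 3: at (0.788, -0.136), ∇J = (-3.24, -9.72) → (0.788, -0.136) − 0.02·(-3.24, -9.72) = (0.8528, 0.0584)
J(0.8528, 0.0584) = 16.944784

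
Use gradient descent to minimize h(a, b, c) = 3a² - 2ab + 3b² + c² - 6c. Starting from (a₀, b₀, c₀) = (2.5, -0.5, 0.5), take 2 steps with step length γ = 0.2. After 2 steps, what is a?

∇h = (6a - 2b, -2a + 6b, 2c - 6)
(a₁, b₁, c₁) = (2.5, -0.5, 0.5) − 0.2·(16, -8, -5) = (-0.7, 1.1, 1.5)
(a₂, b₂, c₂) = (-0.7, 1.1, 1.5) − 0.2·(-6.4, 8, -3) = (0.58, -0.5, 2.1)
a = 0.58

0.58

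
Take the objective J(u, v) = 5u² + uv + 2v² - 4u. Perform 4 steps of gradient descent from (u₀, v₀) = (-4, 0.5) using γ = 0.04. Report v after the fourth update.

0.47230464

∇J = (10u + v - 4, u + 4v)
Step 1: at (-4, 0.5), ∇J = (-43.5, -2) → (-4, 0.5) − 0.04·(-43.5, -2) = (-2.26, 0.58)
Step 2: at (-2.26, 0.58), ∇J = (-26.02, 0.06) → (-2.26, 0.58) − 0.04·(-26.02, 0.06) = (-1.2192, 0.5776)
Step 3: at (-1.2192, 0.5776), ∇J = (-15.6144, 1.0912) → (-1.2192, 0.5776) − 0.04·(-15.6144, 1.0912) = (-0.594624, 0.533952)
Step 4: at (-0.594624, 0.533952), ∇J = (-9.412288, 1.541184) → (-0.594624, 0.533952) − 0.04·(-9.412288, 1.541184) = (-0.21813248, 0.47230464)
v = 0.47230464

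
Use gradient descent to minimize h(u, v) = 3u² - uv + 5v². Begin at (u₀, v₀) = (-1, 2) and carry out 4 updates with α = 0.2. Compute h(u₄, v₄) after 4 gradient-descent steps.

∇h = (6u - v, -u + 10v)
Step 1: at (-1, 2), ∇h = (-8, 21) → (-1, 2) − 0.2·(-8, 21) = (0.6, -2.2)
Step 2: at (0.6, -2.2), ∇h = (5.8, -22.6) → (0.6, -2.2) − 0.2·(5.8, -22.6) = (-0.56, 2.32)
Step 3: at (-0.56, 2.32), ∇h = (-5.68, 23.76) → (-0.56, 2.32) − 0.2·(-5.68, 23.76) = (0.576, -2.432)
Step 4: at (0.576, -2.432), ∇h = (5.888, -24.896) → (0.576, -2.432) − 0.2·(5.888, -24.896) = (-0.6016, 2.5472)
h(-0.6016, 2.5472) = 35.0593024

35.0593024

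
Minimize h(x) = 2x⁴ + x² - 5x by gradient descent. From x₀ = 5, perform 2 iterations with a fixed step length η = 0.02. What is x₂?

h′(x) = 8x³ + 2x - 5
Step 1: h′(5) = 1005; x₁ = 5 − 0.02·1005 = -15.1
Step 2: h′(-15.1) = -27578.808; x₂ = -15.1 − 0.02·(-27578.808) = 536.47616

536.47616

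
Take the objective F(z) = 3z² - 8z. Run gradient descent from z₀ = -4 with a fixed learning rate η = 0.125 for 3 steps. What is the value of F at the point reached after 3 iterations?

-5.3125

F′(z) = 6z - 8
Step 1: F′(-4) = -32; z₁ = -4 − 0.125·(-32) = 0
Step 2: F′(0) = -8; z₂ = 0 − 0.125·(-8) = 1
Step 3: F′(1) = -2; z₃ = 1 − 0.125·(-2) = 1.25
F(1.25) = -5.3125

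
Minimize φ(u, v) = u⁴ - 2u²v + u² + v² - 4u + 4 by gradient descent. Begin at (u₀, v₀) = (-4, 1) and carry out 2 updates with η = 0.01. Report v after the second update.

∇φ = (4u³ - 4uv + 2u - 4, -2u² + 2v)
(u₁, v₁) = (-4, 1) − 0.01·(-252, -30) = (-1.48, 1.3)
(u₂, v₂) = (-1.48, 1.3) − 0.01·(-12.231168, -1.7808) = (-1.35768832, 1.317808)
v = 1.317808

1.317808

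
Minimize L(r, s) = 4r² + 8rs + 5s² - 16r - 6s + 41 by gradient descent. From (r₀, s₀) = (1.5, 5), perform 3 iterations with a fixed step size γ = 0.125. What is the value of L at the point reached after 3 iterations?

293.73828125

∇L = (8r + 8s - 16, 8r + 10s - 6)
(r₁, s₁) = (1.5, 5) − 0.125·(36, 56) = (-3, -2)
(r₂, s₂) = (-3, -2) − 0.125·(-56, -50) = (4, 4.25)
(r₃, s₃) = (4, 4.25) − 0.125·(50, 68.5) = (-2.25, -4.3125)
L(-2.25, -4.3125) = 293.73828125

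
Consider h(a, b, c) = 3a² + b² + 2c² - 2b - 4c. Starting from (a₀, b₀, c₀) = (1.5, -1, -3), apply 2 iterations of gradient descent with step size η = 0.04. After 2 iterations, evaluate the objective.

18.04940224

∇h = (6a, 2b - 2, 4c - 4)
(a₁, b₁, c₁) = (1.5, -1, -3) − 0.04·(9, -4, -16) = (1.14, -0.84, -2.36)
(a₂, b₂, c₂) = (1.14, -0.84, -2.36) − 0.04·(6.84, -3.68, -13.44) = (0.8664, -0.6928, -1.8224)
h(0.8664, -0.6928, -1.8224) = 18.04940224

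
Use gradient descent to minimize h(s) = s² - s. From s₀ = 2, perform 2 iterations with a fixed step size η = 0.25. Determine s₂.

0.875

h′(s) = 2s - 1
Step 1: h′(2) = 3; s₁ = 2 − 0.25·3 = 1.25
Step 2: h′(1.25) = 1.5; s₂ = 1.25 − 0.25·1.5 = 0.875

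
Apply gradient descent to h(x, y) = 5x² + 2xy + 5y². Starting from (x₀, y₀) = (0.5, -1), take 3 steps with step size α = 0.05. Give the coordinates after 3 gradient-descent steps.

(0.146, -0.178)

∇h = (10x + 2y, 2x + 10y)
(x₁, y₁) = (0.5, -1) − 0.05·(3, -9) = (0.35, -0.55)
(x₂, y₂) = (0.35, -0.55) − 0.05·(2.4, -4.8) = (0.23, -0.31)
(x₃, y₃) = (0.23, -0.31) − 0.05·(1.68, -2.64) = (0.146, -0.178)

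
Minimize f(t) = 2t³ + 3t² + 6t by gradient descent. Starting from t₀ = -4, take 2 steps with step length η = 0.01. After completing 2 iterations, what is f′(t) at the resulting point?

f′(t) = 6t² + 6t + 6
Step 1: f′(-4) = 78; t₁ = -4 − 0.01·78 = -4.78
Step 2: f′(-4.78) = 114.4104; t₂ = -4.78 − 0.01·114.4104 = -5.924104
f′(t) at (-5.924104) = 181.025425216896

181.025425216896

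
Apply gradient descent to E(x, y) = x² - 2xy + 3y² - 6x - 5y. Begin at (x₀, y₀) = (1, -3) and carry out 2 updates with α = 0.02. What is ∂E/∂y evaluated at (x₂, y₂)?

-19.2528

∇E = (2x - 2y - 6, -2x + 6y - 5)
(x₁, y₁) = (1, -3) − 0.02·(2, -25) = (0.96, -2.5)
(x₂, y₂) = (0.96, -2.5) − 0.02·(0.92, -21.92) = (0.9416, -2.0616)
∂E/∂y at (0.9416, -2.0616) = -19.2528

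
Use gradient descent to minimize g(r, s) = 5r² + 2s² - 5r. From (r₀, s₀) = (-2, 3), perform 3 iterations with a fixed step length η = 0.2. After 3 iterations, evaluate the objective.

∇g = (10r - 5, 4s)
Step 1: at (-2, 3), ∇g = (-25, 12) → (-2, 3) − 0.2·(-25, 12) = (3, 0.6)
Step 2: at (3, 0.6), ∇g = (25, 2.4) → (3, 0.6) − 0.2·(25, 2.4) = (-2, 0.12)
Step 3: at (-2, 0.12), ∇g = (-25, 0.48) → (-2, 0.12) − 0.2·(-25, 0.48) = (3, 0.024)
g(3, 0.024) = 30.001152

30.001152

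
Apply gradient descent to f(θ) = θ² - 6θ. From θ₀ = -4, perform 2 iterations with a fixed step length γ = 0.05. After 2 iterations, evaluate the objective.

23.1489

f′(θ) = 2θ - 6
θ₁ = -4 − 0.05·(-14) = -3.3
θ₂ = -3.3 − 0.05·(-12.6) = -2.67
f(-2.67) = 23.1489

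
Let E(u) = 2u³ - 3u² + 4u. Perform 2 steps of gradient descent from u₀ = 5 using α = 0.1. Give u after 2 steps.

-45.096

E′(u) = 6u² - 6u + 4
u₁ = 5 − 0.1·124 = -7.4
u₂ = -7.4 − 0.1·376.96 = -45.096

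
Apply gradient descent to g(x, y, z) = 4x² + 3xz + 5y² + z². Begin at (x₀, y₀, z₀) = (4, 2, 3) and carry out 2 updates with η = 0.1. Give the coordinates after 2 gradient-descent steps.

∇g = (8x + 3z, 10y, 3x + 2z)
Step 1: at (4, 2, 3), ∇g = (41, 20, 18) → (4, 2, 3) − 0.1·(41, 20, 18) = (-0.1, 0, 1.2)
Step 2: at (-0.1, 0, 1.2), ∇g = (2.8, 0, 2.1) → (-0.1, 0, 1.2) − 0.1·(2.8, 0, 2.1) = (-0.38, 0, 0.99)

(-0.38, 0, 0.99)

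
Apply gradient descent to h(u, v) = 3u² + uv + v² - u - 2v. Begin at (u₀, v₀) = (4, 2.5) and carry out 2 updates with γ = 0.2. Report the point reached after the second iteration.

∇h = (6u + v - 1, u + 2v - 2)
(u₁, v₁) = (4, 2.5) − 0.2·(25.5, 7) = (-1.1, 1.1)
(u₂, v₂) = (-1.1, 1.1) − 0.2·(-6.5, -0.9) = (0.2, 1.28)

(0.2, 1.28)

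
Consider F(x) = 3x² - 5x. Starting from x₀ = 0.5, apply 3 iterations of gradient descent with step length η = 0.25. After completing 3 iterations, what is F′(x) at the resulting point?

F′(x) = 6x - 5
Step 1: F′(0.5) = -2; x₁ = 0.5 − 0.25·(-2) = 1
Step 2: F′(1) = 1; x₂ = 1 − 0.25·1 = 0.75
Step 3: F′(0.75) = -0.5; x₃ = 0.75 − 0.25·(-0.5) = 0.875
F′(x) at (0.875) = 0.25

0.25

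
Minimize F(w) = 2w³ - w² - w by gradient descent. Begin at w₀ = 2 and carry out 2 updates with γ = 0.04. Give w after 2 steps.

1.010176

F′(w) = 6w² - 2w - 1
w₁ = 2 − 0.04·19 = 1.24
w₂ = 1.24 − 0.04·5.7456 = 1.010176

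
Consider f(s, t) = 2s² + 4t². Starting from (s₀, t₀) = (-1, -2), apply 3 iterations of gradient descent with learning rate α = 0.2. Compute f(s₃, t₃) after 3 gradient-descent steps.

∇f = (4s, 8t)
Step 1: at (-1, -2), ∇f = (-4, -16) → (-1, -2) − 0.2·(-4, -16) = (-0.2, 1.2)
Step 2: at (-0.2, 1.2), ∇f = (-0.8, 9.6) → (-0.2, 1.2) − 0.2·(-0.8, 9.6) = (-0.04, -0.72)
Step 3: at (-0.04, -0.72), ∇f = (-0.16, -5.76) → (-0.04, -0.72) − 0.2·(-0.16, -5.76) = (-0.008, 0.432)
f(-0.008, 0.432) = 0.746624

0.746624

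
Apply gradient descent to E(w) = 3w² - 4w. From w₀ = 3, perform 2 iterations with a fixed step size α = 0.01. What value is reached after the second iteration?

E′(w) = 6w - 4
w₁ = 3 − 0.01·14 = 2.86
w₂ = 2.86 − 0.01·13.16 = 2.7284

2.7284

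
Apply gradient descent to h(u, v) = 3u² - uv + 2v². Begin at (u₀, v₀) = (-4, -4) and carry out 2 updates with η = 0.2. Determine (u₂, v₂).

(-0.32, -0.32)

∇h = (6u - v, -u + 4v)
(u₁, v₁) = (-4, -4) − 0.2·(-20, -12) = (0, -1.6)
(u₂, v₂) = (0, -1.6) − 0.2·(1.6, -6.4) = (-0.32, -0.32)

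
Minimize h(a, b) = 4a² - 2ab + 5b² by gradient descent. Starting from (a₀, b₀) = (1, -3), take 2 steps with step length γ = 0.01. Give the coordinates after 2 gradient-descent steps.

(0.7376, -2.3948)

∇h = (8a - 2b, -2a + 10b)
Step 1: at (1, -3), ∇h = (14, -32) → (1, -3) − 0.01·(14, -32) = (0.86, -2.68)
Step 2: at (0.86, -2.68), ∇h = (12.24, -28.52) → (0.86, -2.68) − 0.01·(12.24, -28.52) = (0.7376, -2.3948)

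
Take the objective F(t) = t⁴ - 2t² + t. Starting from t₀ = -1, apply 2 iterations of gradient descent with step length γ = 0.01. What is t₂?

F′(t) = 4t³ - 4t + 1
t₁ = -1 − 0.01·1 = -1.01
t₂ = -1.01 − 0.01·0.918796 = -1.01918796

-1.01918796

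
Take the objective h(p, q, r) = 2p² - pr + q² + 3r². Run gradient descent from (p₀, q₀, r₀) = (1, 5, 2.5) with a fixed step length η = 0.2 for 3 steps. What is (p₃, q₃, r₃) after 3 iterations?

∇h = (4p - r, 2q, -p + 6r)
(p₁, q₁, r₁) = (1, 5, 2.5) − 0.2·(1.5, 10, 14) = (0.7, 3, -0.3)
(p₂, q₂, r₂) = (0.7, 3, -0.3) − 0.2·(3.1, 6, -2.5) = (0.08, 1.8, 0.2)
(p₃, q₃, r₃) = (0.08, 1.8, 0.2) − 0.2·(0.12, 3.6, 1.12) = (0.056, 1.08, -0.024)

(0.056, 1.08, -0.024)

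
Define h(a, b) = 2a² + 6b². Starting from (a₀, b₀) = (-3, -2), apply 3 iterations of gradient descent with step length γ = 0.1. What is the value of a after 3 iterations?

-0.648

∇h = (4a, 12b)
(a₁, b₁) = (-3, -2) − 0.1·(-12, -24) = (-1.8, 0.4)
(a₂, b₂) = (-1.8, 0.4) − 0.1·(-7.2, 4.8) = (-1.08, -0.08)
(a₃, b₃) = (-1.08, -0.08) − 0.1·(-4.32, -0.96) = (-0.648, 0.016)
a = -0.648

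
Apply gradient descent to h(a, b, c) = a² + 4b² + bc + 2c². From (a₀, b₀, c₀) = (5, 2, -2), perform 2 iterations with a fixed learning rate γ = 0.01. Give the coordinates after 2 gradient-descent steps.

(4.802, 1.7306, -1.881)

∇h = (2a, 8b + c, b + 4c)
Step 1: at (5, 2, -2), ∇h = (10, 14, -6) → (5, 2, -2) − 0.01·(10, 14, -6) = (4.9, 1.86, -1.94)
Step 2: at (4.9, 1.86, -1.94), ∇h = (9.8, 12.94, -5.9) → (4.9, 1.86, -1.94) − 0.01·(9.8, 12.94, -5.9) = (4.802, 1.7306, -1.881)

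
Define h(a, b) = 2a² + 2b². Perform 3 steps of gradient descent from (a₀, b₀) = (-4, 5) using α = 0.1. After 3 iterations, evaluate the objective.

3.825792

∇h = (4a, 4b)
Step 1: at (-4, 5), ∇h = (-16, 20) → (-4, 5) − 0.1·(-16, 20) = (-2.4, 3)
Step 2: at (-2.4, 3), ∇h = (-9.6, 12) → (-2.4, 3) − 0.1·(-9.6, 12) = (-1.44, 1.8)
Step 3: at (-1.44, 1.8), ∇h = (-5.76, 7.2) → (-1.44, 1.8) − 0.1·(-5.76, 7.2) = (-0.864, 1.08)
h(-0.864, 1.08) = 3.825792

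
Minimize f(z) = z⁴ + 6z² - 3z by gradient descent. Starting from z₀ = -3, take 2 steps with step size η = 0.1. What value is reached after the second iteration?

f′(z) = 4z³ + 12z - 3
Step 1: f′(-3) = -147; z₁ = -3 − 0.1·(-147) = 11.7
Step 2: f′(11.7) = 6543.852; z₂ = 11.7 − 0.1·6543.852 = -642.6852

-642.6852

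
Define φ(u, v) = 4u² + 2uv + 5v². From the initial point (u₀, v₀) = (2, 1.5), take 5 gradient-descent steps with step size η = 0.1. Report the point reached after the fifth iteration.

∇φ = (8u + 2v, 2u + 10v)
(u₁, v₁) = (2, 1.5) − 0.1·(19, 19) = (0.1, -0.4)
(u₂, v₂) = (0.1, -0.4) − 0.1·(0, -3.8) = (0.1, -0.02)
(u₃, v₃) = (0.1, -0.02) − 0.1·(0.76, 0) = (0.024, -0.02)
(u₄, v₄) = (0.024, -0.02) − 0.1·(0.152, -0.152) = (0.0088, -0.0048)
(u₅, v₅) = (0.0088, -0.0048) − 0.1·(0.0608, -0.0304) = (0.00272, -0.00176)

(0.00272, -0.00176)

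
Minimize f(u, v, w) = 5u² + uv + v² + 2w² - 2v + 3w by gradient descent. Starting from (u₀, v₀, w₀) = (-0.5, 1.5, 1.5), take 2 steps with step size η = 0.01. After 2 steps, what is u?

-0.43345

∇f = (10u + v, u + 2v - 2, 4w + 3)
Step 1: at (-0.5, 1.5, 1.5), ∇f = (-3.5, 0.5, 9) → (-0.5, 1.5, 1.5) − 0.01·(-3.5, 0.5, 9) = (-0.465, 1.495, 1.41)
Step 2: at (-0.465, 1.495, 1.41), ∇f = (-3.155, 0.525, 8.64) → (-0.465, 1.495, 1.41) − 0.01·(-3.155, 0.525, 8.64) = (-0.43345, 1.48975, 1.3236)
u = -0.43345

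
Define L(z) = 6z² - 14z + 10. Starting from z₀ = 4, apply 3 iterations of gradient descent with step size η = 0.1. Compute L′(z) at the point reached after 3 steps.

L′(z) = 12z - 14
Step 1: L′(4) = 34; z₁ = 4 − 0.1·34 = 0.6
Step 2: L′(0.6) = -6.8; z₂ = 0.6 − 0.1·(-6.8) = 1.28
Step 3: L′(1.28) = 1.36; z₃ = 1.28 − 0.1·1.36 = 1.144
L′(z) at (1.144) = -0.272

-0.272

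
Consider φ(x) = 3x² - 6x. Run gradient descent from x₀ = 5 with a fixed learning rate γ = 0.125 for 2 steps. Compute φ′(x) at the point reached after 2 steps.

φ′(x) = 6x - 6
Step 1: φ′(5) = 24; x₁ = 5 − 0.125·24 = 2
Step 2: φ′(2) = 6; x₂ = 2 − 0.125·6 = 1.25
φ′(x) at (1.25) = 1.5

1.5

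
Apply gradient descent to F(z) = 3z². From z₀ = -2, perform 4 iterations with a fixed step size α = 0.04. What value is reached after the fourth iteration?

F′(z) = 6z
z₁ = -2 − 0.04·(-12) = -1.52
z₂ = -1.52 − 0.04·(-9.12) = -1.1552
z₃ = -1.1552 − 0.04·(-6.9312) = -0.877952
z₄ = -0.877952 − 0.04·(-5.267712) = -0.66724352

-0.66724352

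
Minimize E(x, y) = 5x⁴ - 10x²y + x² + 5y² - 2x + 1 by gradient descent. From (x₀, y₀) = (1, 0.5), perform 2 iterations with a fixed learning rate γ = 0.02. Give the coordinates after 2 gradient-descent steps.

∇E = (20x³ - 20xy + 2x - 2, -10x² + 10y)
Step 1: at (1, 0.5), ∇E = (10, -5) → (1, 0.5) − 0.02·(10, -5) = (0.8, 0.6)
Step 2: at (0.8, 0.6), ∇E = (0.24, -0.4) → (0.8, 0.6) − 0.02·(0.24, -0.4) = (0.7952, 0.608)

(0.7952, 0.608)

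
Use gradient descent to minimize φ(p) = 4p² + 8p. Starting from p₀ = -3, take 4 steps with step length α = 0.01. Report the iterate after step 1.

-2.84

φ′(p) = 8p + 8
p₁ = -3 − 0.01·(-16) = -2.84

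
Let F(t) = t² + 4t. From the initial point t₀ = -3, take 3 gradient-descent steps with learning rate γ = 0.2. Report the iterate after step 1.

-2.6

F′(t) = 2t + 4
t₁ = -3 − 0.2·(-2) = -2.6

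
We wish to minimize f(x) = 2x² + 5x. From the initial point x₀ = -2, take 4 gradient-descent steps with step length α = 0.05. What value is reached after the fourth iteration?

f′(x) = 4x + 5
Step 1: f′(-2) = -3; x₁ = -2 − 0.05·(-3) = -1.85
Step 2: f′(-1.85) = -2.4; x₂ = -1.85 − 0.05·(-2.4) = -1.73
Step 3: f′(-1.73) = -1.92; x₃ = -1.73 − 0.05·(-1.92) = -1.634
Step 4: f′(-1.634) = -1.536; x₄ = -1.634 − 0.05·(-1.536) = -1.5572

-1.5572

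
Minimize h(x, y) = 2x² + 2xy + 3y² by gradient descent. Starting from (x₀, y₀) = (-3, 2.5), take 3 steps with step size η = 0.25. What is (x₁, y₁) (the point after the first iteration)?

∇h = (4x + 2y, 2x + 6y)
Step 1: at (-3, 2.5), ∇h = (-7, 9) → (-3, 2.5) − 0.25·(-7, 9) = (-1.25, 0.25)

(-1.25, 0.25)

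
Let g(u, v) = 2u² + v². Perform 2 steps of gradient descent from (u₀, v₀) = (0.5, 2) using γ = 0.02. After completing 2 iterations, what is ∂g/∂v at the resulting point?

∇g = (4u, 2v)
Step 1: at (0.5, 2), ∇g = (2, 4) → (0.5, 2) − 0.02·(2, 4) = (0.46, 1.92)
Step 2: at (0.46, 1.92), ∇g = (1.84, 3.84) → (0.46, 1.92) − 0.02·(1.84, 3.84) = (0.4232, 1.8432)
∂g/∂v at (0.4232, 1.8432) = 3.6864

3.6864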